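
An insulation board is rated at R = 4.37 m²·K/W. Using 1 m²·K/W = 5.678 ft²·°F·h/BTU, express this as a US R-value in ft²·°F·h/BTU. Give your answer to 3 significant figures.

24.8 ft²·°F·h/BTU

R_US = 4.37 × 5.678 = 24.81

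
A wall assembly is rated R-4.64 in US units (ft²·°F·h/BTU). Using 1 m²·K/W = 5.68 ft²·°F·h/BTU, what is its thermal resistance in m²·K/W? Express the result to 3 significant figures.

R_SI = 4.64/5.68 = 0.8169

0.817 m²·K/W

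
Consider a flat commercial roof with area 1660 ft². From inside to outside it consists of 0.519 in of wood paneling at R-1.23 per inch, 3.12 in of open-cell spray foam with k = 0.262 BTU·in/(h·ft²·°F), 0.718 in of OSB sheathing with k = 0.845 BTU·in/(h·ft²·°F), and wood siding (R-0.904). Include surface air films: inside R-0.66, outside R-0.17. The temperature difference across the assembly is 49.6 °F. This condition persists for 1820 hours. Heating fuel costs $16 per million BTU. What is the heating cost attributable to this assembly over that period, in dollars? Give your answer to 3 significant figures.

158 dollars

0.519 × 1.23 = 0.6384
3.12/0.262 = 11.91
0.718/0.845 = 0.8497
R_total = 0.66 + 0.6384 + 11.91 + 0.8497 + 0.904 + 0.17 = 15.13 ft²·°F·h/BTU
Q = 1660 × 49.6 / 15.13 = 5442 BTU/h
E = 5442 × 1820 = 9904000 BTU
Cost = 9904000/10⁶ × 16 = $158.5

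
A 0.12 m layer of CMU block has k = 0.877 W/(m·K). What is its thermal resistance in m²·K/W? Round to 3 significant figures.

R = L/k = 0.12/0.877 = 0.1368 m²·K/W

0.137 m²·K/W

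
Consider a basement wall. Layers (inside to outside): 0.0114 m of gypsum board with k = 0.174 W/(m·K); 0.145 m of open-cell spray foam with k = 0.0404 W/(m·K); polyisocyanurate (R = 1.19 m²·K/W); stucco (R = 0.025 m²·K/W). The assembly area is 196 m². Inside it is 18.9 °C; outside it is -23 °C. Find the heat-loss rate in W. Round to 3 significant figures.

1690 W

0.0114/0.174 = 0.06552
0.145/0.0404 = 3.589
R_total = 0.06552 + 3.589 + 1.19 + 0.025 = 4.87 m²·K/W
Q = A·ΔT/R = 196 × (18.9 − (-23)) / 4.87 = 1686 W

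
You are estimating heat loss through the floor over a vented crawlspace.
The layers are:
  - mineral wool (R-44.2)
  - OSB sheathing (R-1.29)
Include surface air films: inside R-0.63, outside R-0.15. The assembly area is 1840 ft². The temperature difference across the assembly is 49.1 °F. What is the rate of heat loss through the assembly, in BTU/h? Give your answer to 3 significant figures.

R_total = 0.63 + 44.2 + 1.29 + 0.15 = 46.27 ft²·°F·h/BTU
Q = A·ΔT/R = 1840 × 49.1 / 46.27 = 1953 BTU/h

1950 BTU/h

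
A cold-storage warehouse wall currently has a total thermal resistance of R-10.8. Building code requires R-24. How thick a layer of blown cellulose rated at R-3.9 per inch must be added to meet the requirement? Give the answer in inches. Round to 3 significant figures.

ΔR = 24 − 10.8 = 13.2 ft²·°F·h/BTU
L = ΔR / (R/in) = 13.2/3.9 = 3.385 in

3.38 in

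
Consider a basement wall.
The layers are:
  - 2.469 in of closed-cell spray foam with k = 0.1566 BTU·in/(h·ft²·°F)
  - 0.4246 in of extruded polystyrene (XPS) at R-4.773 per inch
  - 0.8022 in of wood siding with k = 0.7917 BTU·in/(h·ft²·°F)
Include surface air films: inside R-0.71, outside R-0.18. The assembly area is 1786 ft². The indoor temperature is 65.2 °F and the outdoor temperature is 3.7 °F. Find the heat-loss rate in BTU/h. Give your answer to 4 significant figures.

5577 BTU/h

2.469/0.1566 = 15.766
0.4246 × 4.773 = 2.0266
0.8022/0.7917 = 1.0133
R_total = 0.71 + 15.766 + 2.0266 + 1.0133 + 0.18 = 19.696 ft²·°F·h/BTU
Q = A·ΔT/R = 1786 × (65.2 − 3.7) / 19.696 = 5576.7 BTU/h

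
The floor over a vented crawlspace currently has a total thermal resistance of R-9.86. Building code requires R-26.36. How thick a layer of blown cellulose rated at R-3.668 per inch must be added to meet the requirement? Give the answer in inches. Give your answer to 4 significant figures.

ΔR = 26.36 − 9.86 = 16.5 ft²·°F·h/BTU
L = ΔR / (R/in) = 16.5/3.668 = 4.4984 in

4.498 in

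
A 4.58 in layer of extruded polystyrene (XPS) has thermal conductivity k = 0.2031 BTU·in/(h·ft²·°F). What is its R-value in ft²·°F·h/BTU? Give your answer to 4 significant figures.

R = L/k = 4.58/0.2031 = 22.55 ft²·°F·h/BTU

22.55 ft²·°F·h/BTU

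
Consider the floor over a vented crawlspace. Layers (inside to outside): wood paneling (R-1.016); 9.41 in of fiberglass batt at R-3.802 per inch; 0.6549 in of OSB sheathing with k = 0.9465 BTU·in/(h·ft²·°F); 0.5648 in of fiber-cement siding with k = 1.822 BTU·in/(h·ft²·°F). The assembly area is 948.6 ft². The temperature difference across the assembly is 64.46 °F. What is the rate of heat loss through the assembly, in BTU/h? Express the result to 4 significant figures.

9.41 × 3.802 = 35.777
0.6549/0.9465 = 0.69192
0.5648/1.822 = 0.30999
R_total = 1.016 + 35.777 + 0.69192 + 0.30999 = 37.795 ft²·°F·h/BTU
Q = A·ΔT/R = 948.6 × 64.46 / 37.795 = 1617.9 BTU/h

1618 BTU/h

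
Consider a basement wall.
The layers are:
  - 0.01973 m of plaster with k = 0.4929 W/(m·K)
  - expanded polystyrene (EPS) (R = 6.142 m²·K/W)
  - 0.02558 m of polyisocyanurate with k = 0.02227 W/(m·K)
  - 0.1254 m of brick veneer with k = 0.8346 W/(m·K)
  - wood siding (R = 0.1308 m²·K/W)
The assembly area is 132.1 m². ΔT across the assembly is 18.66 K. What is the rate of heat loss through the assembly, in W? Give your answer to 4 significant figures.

0.01973/0.4929 = 0.040028
0.02558/0.02227 = 1.1486
0.1254/0.8346 = 0.15025
R_total = 0.040028 + 6.142 + 1.1486 + 0.15025 + 0.1308 = 7.6117 m²·K/W
Q = A·ΔT/R = 132.1 × 18.66 / 7.6117 = 323.84 W

323.8 W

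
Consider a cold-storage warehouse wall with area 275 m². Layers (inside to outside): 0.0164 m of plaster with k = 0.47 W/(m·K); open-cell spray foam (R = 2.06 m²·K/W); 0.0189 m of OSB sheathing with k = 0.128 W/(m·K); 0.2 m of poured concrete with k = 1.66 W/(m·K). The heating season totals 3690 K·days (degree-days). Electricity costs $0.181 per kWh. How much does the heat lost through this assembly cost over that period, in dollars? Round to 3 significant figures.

1870 dollars

0.0164/0.47 = 0.03489
0.0189/0.128 = 0.1477
0.2/1.66 = 0.1205
R_total = 0.03489 + 2.06 + 0.1477 + 0.1205 = 2.363 m²·K/W
E = A × HDD × 24 / R / 1000 = 275 × 3690 × 24 / 2.363 / 1000 = 10310 kWh
Cost = 10310 × 0.181 = $1865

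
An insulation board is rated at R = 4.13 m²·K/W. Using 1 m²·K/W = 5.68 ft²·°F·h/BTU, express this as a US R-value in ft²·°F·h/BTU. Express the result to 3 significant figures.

R_US = 4.13 × 5.68 = 23.46

23.5 ft²·°F·h/BTU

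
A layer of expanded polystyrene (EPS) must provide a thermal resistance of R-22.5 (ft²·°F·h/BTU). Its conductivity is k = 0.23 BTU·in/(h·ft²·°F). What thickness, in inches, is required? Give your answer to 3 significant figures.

5.17 in

L = R × k = 22.5 × 0.23 = 5.175 in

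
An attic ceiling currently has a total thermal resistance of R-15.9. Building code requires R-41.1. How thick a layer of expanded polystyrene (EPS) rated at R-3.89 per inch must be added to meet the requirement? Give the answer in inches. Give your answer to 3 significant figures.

ΔR = 41.1 − 15.9 = 25.2 ft²·°F·h/BTU
L = ΔR / (R/in) = 25.2/3.89 = 6.478 in

6.48 in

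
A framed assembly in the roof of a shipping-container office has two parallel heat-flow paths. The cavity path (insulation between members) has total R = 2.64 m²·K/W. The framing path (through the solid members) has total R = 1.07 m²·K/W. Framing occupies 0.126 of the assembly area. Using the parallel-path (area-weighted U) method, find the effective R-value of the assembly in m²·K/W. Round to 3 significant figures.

U_eff = 0.874/2.64 + 0.126/1.07 = 0.3311 + 0.1178 = 0.4488
R_eff = 1/U_eff = 2.228 m²·K/W

2.23 m²·K/W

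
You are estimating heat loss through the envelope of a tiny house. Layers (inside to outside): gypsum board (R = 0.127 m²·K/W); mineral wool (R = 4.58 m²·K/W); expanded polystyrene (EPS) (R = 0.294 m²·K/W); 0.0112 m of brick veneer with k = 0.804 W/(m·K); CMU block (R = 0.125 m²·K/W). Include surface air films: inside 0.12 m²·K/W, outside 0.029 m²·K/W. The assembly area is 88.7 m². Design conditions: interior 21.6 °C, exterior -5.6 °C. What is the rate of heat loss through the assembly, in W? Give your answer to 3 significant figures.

0.0112/0.804 = 0.01393
R_total = 0.12 + 0.127 + 4.58 + 0.294 + 0.01393 + 0.125 + 0.029 = 5.289 m²·K/W
Q = A·ΔT/R = 88.7 × (21.6 − (-5.6)) / 5.289 = 456.2 W

456 W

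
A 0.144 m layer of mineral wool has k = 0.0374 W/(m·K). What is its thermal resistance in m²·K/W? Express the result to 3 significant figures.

3.85 m²·K/W

R = L/k = 0.144/0.0374 = 3.85 m²·K/W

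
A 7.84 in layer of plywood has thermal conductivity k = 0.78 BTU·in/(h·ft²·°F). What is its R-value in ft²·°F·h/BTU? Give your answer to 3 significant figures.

10.1 ft²·°F·h/BTU

R = L/k = 7.84/0.78 = 10.05 ft²·°F·h/BTU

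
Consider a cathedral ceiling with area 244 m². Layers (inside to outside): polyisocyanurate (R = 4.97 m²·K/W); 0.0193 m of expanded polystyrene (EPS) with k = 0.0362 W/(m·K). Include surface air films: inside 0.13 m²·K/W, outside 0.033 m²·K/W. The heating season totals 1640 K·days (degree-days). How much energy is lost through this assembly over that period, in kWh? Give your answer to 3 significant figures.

1690 kWh

0.0193/0.0362 = 0.5331
R_total = 0.13 + 4.97 + 0.5331 + 0.033 = 5.666 m²·K/W
E = A × HDD × 24 / R / 1000 = 244 × 1640 × 24 / 5.666 / 1000 = 1695 kWh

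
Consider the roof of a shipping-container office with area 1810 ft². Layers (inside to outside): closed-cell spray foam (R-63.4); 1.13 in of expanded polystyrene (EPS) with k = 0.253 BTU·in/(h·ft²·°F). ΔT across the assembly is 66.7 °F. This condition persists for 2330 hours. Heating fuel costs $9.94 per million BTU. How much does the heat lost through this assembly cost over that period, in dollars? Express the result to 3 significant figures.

41.2 dollars

1.13/0.253 = 4.466
R_total = 63.4 + 4.466 = 67.87 ft²·°F·h/BTU
Q = 1810 × 66.7 / 67.87 = 1779 BTU/h
E = 1779 × 2330 = 4145000 BTU
Cost = 4145000/10⁶ × 9.94 = $41.2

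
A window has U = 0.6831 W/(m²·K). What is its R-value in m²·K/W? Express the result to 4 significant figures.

1.464 m²·K/W

R = 1/U = 1/0.6831 = 1.4639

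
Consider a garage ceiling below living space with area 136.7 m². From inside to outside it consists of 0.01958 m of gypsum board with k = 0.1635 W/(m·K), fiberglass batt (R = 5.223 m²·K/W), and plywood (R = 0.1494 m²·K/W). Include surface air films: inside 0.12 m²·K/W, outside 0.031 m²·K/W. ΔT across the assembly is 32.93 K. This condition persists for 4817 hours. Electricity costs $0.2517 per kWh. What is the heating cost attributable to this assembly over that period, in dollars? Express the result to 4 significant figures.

0.01958/0.1635 = 0.11976
R_total = 0.12 + 0.11976 + 5.223 + 0.1494 + 0.031 = 5.6432 m²·K/W
Q = 136.7 × 32.93 / 5.6432 = 797.7 W
E = 797.7 W × 4817 h / 1000 = 3842.5 kWh
Cost = 3842.5 × 0.2517 = $967.16

967.2 dollars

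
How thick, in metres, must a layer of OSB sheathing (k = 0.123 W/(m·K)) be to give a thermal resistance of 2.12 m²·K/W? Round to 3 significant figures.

0.261 m

L = R·k = 2.12 × 0.123 = 0.2608 m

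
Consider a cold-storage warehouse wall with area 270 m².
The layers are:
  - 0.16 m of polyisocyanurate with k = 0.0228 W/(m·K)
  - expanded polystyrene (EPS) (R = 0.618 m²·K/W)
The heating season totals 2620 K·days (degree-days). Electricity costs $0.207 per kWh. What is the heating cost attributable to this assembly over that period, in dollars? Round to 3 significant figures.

0.16/0.0228 = 7.018
R_total = 7.018 + 0.618 = 7.636 m²·K/W
E = A × HDD × 24 / R / 1000 = 270 × 2620 × 24 / 7.636 / 1000 = 2223 kWh
Cost = 2223 × 0.207 = $460.3

460 dollars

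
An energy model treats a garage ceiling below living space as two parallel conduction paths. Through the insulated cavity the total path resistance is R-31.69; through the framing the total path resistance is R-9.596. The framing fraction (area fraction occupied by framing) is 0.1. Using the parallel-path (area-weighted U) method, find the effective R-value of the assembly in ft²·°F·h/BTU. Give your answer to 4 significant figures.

U_eff = 0.9/31.69 + 0.1/9.596 = 0.0284 + 0.010421 = 0.038821
R_eff = 1/U_eff = 25.759 ft²·°F·h/BTU

25.76 ft²·°F·h/BTU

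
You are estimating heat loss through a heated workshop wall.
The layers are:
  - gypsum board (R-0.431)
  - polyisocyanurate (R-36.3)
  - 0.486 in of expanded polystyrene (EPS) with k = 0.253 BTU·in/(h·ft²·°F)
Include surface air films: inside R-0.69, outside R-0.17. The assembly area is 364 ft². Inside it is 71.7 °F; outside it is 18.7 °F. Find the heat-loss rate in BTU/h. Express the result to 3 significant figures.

0.486/0.253 = 1.921
R_total = 0.69 + 0.431 + 36.3 + 1.921 + 0.17 = 39.51 ft²·°F·h/BTU
Q = A·ΔT/R = 364 × (71.7 − 18.7) / 39.51 = 488.3 BTU/h

488 BTU/h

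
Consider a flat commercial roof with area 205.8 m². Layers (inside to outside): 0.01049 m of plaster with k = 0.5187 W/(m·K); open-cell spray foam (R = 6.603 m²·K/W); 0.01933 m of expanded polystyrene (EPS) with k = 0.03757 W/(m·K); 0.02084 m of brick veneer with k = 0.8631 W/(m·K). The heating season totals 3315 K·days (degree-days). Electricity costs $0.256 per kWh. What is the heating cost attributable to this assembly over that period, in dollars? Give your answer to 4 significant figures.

0.01049/0.5187 = 0.020224
0.01933/0.03757 = 0.51451
0.02084/0.8631 = 0.024146
R_total = 0.020224 + 6.603 + 0.51451 + 0.024146 = 7.1619 m²·K/W
E = A × HDD × 24 / R / 1000 = 205.8 × 3315 × 24 / 7.1619 / 1000 = 2286.2 kWh
Cost = 2286.2 × 0.256 = $585.27

585.3 dollars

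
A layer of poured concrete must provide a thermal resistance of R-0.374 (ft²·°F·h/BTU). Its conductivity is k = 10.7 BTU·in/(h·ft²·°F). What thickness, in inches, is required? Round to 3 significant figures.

4.00 in

L = R × k = 0.374 × 10.7 = 4.002 in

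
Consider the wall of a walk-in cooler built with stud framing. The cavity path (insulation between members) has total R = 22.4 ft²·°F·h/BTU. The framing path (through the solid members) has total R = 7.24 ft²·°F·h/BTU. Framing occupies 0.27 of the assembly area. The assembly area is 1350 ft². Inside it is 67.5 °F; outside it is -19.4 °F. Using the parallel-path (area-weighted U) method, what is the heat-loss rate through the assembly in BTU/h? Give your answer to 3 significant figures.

8200 BTU/h

U_eff = 0.73/22.4 + 0.27/7.24 = 0.03259 + 0.03729 = 0.06988
R_eff = 1/U_eff = 14.31 ft²·°F·h/BTU
Q = 1350 × (67.5 − (-19.4)) / 14.31 = 8198 BTU/h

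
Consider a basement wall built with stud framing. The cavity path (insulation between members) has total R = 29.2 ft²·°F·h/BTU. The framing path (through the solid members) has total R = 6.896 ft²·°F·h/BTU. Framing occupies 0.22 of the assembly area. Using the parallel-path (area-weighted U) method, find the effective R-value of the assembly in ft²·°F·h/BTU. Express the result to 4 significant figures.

17.06 ft²·°F·h/BTU

U_eff = 0.78/29.2 + 0.22/6.896 = 0.026712 + 0.031903 = 0.058615
R_eff = 1/U_eff = 17.061 ft²·°F·h/BTU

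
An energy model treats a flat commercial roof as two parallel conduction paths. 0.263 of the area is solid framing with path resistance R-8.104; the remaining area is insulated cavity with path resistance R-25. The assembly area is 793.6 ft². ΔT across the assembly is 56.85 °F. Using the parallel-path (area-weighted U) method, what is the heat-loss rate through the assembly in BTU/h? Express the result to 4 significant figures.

2794 BTU/h

U_eff = 0.737/25 + 0.263/8.104 = 0.02948 + 0.032453 = 0.061933
R_eff = 1/U_eff = 16.146 ft²·°F·h/BTU
Q = 793.6 × 56.85 / 16.146 = 2794.2 BTU/h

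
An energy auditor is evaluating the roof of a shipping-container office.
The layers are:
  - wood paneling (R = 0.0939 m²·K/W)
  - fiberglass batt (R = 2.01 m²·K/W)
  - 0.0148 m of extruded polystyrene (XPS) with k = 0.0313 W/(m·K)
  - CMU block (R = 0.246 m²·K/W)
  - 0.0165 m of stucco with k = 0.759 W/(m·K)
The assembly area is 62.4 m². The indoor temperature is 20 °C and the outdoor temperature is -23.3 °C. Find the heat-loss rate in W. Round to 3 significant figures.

0.0148/0.0313 = 0.4728
0.0165/0.759 = 0.02174
R_total = 0.0939 + 2.01 + 0.4728 + 0.246 + 0.02174 = 2.844 m²·K/W
Q = A·ΔT/R = 62.4 × (20 − (-23.3)) / 2.844 = 949.9 W

950 W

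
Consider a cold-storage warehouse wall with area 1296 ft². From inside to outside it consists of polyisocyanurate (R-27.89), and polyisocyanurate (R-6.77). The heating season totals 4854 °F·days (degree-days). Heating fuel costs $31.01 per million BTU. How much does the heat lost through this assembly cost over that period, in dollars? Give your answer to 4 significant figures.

135.1 dollars

R_total = 27.89 + 6.77 = 34.66 ft²·°F·h/BTU
E = A × HDD × 24 / R = 1296 × 4854 × 24 / 34.66 = 4356000 BTU
Cost = 4356000/10⁶ × 31.01 = $135.08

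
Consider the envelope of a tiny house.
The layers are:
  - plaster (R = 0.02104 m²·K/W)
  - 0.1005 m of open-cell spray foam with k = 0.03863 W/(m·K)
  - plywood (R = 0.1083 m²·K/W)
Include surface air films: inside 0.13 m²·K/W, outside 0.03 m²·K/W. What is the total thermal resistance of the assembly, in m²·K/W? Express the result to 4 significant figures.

2.891 m²·K/W

0.1005/0.03863 = 2.6016
R_total = 0.13 + 0.02104 + 2.6016 + 0.1083 + 0.03 = 2.8909 m²·K/W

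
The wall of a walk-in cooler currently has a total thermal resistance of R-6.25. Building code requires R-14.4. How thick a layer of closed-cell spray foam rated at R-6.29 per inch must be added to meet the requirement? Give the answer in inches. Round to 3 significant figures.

1.30 in

ΔR = 14.4 − 6.25 = 8.15 ft²·°F·h/BTU
L = ΔR / (R/in) = 8.15/6.29 = 1.296 in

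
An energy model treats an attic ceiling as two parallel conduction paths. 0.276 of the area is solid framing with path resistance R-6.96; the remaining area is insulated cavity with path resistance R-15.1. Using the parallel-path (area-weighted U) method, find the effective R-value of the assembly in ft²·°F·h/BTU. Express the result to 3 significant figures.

U_eff = 0.724/15.1 + 0.276/6.96 = 0.04795 + 0.03966 = 0.0876
R_eff = 1/U_eff = 11.42 ft²·°F·h/BTU

11.4 ft²·°F·h/BTU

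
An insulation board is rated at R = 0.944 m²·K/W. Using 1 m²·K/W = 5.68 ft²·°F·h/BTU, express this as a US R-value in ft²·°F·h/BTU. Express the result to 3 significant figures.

5.36 ft²·°F·h/BTU

R_US = 0.944 × 5.68 = 5.362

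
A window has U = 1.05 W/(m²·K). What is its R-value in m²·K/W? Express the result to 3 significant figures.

0.952 m²·K/W

R = 1/U = 1/1.05 = 0.9524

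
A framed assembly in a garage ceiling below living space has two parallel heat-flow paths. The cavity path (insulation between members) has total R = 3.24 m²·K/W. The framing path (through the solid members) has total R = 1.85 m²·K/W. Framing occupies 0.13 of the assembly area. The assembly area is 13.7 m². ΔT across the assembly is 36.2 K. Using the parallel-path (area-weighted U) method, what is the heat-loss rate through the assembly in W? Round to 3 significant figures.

U_eff = 0.87/3.24 + 0.13/1.85 = 0.2685 + 0.07027 = 0.3388
R_eff = 1/U_eff = 2.952 m²·K/W
Q = 13.7 × 36.2 / 2.952 = 168 W

168 W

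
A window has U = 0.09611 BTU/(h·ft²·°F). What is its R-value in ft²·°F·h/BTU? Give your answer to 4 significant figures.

R = 1/U = 1/0.09611 = 10.405

10.40 ft²·°F·h/BTU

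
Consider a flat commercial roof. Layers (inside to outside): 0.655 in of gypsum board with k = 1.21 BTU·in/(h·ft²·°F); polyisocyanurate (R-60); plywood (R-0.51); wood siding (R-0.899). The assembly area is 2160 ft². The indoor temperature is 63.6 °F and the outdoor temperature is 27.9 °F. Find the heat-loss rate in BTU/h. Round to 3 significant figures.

1240 BTU/h

0.655/1.21 = 0.5413
R_total = 0.5413 + 60 + 0.51 + 0.899 = 61.95 ft²·°F·h/BTU
Q = A·ΔT/R = 2160 × (63.6 − 27.9) / 61.95 = 1245 BTU/h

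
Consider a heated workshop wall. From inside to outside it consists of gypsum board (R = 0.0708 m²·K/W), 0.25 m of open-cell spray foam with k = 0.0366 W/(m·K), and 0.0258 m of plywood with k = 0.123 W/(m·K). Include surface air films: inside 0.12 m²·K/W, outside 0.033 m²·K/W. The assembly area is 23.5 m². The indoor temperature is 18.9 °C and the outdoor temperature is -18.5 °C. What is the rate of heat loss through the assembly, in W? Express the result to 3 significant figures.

121 W

0.25/0.0366 = 6.831
0.0258/0.123 = 0.2098
R_total = 0.12 + 0.0708 + 6.831 + 0.2098 + 0.033 = 7.264 m²·K/W
Q = A·ΔT/R = 23.5 × (18.9 − (-18.5)) / 7.264 = 121 W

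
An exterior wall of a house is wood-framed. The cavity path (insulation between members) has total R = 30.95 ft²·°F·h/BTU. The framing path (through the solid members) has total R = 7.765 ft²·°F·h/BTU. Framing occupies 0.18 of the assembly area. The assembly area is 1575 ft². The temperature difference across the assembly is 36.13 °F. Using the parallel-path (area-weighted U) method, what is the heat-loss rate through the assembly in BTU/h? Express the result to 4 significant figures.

2827 BTU/h

U_eff = 0.82/30.95 + 0.18/7.765 = 0.026494 + 0.023181 = 0.049675
R_eff = 1/U_eff = 20.131 ft²·°F·h/BTU
Q = 1575 × 36.13 / 20.131 = 2826.8 BTU/h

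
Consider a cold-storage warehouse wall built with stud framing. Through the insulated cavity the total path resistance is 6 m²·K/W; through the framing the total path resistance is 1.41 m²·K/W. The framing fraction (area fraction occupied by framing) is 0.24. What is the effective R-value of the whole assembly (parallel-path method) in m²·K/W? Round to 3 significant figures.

U_eff = 0.76/6 + 0.24/1.41 = 0.1267 + 0.1702 = 0.2969
R_eff = 1/U_eff = 3.368 m²·K/W

3.37 m²·K/W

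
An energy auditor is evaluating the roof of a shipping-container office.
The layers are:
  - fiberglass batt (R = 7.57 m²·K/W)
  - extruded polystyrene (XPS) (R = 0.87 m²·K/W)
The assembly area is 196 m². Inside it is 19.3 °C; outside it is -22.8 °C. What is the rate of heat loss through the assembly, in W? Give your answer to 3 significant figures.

978 W

R_total = 7.57 + 0.87 = 8.44 m²·K/W
Q = A·ΔT/R = 196 × (19.3 − (-22.8)) / 8.44 = 977.7 W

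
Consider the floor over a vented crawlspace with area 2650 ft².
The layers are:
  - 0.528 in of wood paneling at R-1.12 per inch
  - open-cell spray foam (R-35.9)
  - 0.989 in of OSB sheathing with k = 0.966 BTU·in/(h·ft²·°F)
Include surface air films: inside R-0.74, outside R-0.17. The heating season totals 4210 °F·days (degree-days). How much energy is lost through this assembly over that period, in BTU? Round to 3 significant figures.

6970000 BTU

0.528 × 1.12 = 0.5914
0.989/0.966 = 1.024
R_total = 0.74 + 0.5914 + 35.9 + 1.024 + 0.17 = 38.43 ft²·°F·h/BTU
E = A × HDD × 24 / R = 2650 × 4210 × 24 / 38.43 = 6968000 BTU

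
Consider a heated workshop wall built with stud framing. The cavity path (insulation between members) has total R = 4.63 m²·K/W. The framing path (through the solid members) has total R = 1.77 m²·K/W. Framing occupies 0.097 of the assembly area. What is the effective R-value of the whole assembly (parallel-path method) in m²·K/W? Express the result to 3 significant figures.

4.00 m²·K/W

U_eff = 0.903/4.63 + 0.097/1.77 = 0.195 + 0.0548 = 0.2498
R_eff = 1/U_eff = 4.003 m²·K/W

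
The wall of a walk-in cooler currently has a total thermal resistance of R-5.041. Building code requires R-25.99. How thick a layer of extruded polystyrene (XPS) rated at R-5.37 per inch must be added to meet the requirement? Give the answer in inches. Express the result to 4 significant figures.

ΔR = 25.99 − 5.041 = 20.949 ft²·°F·h/BTU
L = ΔR / (R/in) = 20.949/5.37 = 3.9011 in

3.901 in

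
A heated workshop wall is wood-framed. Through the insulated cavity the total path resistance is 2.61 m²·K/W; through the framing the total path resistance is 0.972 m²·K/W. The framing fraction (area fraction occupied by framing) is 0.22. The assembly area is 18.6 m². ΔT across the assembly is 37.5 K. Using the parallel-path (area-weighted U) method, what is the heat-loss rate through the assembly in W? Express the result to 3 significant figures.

U_eff = 0.78/2.61 + 0.22/0.972 = 0.2989 + 0.2263 = 0.5252
R_eff = 1/U_eff = 1.904 m²·K/W
Q = 18.6 × 37.5 / 1.904 = 366.3 W

366 W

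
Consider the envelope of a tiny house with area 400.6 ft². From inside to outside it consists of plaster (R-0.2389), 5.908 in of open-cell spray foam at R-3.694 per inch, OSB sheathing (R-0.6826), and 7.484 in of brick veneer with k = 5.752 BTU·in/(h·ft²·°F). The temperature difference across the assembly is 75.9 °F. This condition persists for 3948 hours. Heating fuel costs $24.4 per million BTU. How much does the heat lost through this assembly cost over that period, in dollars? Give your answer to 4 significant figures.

5.908 × 3.694 = 21.824
7.484/5.752 = 1.3011
R_total = 0.2389 + 21.824 + 0.6826 + 1.3011 = 24.047 ft²·°F·h/BTU
Q = 400.6 × 75.9 / 24.047 = 1264.4 BTU/h
E = 1264.4 × 3948 = 4992000 BTU
Cost = 4992000/10⁶ × 24.4 = $121.8

121.8 dollars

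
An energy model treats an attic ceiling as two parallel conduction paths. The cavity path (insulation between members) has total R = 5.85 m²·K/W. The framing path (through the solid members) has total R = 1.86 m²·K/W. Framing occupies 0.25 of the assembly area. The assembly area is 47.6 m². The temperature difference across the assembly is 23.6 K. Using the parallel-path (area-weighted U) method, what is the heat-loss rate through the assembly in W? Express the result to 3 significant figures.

U_eff = 0.75/5.85 + 0.25/1.86 = 0.1282 + 0.1344 = 0.2626
R_eff = 1/U_eff = 3.808 m²·K/W
Q = 47.6 × 23.6 / 3.808 = 295 W

295 W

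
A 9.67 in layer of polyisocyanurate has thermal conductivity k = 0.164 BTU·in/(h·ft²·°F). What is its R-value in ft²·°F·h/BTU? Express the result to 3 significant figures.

59.0 ft²·°F·h/BTU

R = L/k = 9.67/0.164 = 58.96 ft²·°F·h/BTU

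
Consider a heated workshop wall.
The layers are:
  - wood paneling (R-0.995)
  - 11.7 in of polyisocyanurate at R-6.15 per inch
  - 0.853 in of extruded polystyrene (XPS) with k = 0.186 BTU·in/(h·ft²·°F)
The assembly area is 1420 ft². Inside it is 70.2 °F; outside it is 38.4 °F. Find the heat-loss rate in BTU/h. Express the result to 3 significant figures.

582 BTU/h

11.7 × 6.15 = 71.95
0.853/0.186 = 4.586
R_total = 0.995 + 71.95 + 4.586 = 77.54 ft²·°F·h/BTU
Q = A·ΔT/R = 1420 × (70.2 − 38.4) / 77.54 = 582.4 BTU/h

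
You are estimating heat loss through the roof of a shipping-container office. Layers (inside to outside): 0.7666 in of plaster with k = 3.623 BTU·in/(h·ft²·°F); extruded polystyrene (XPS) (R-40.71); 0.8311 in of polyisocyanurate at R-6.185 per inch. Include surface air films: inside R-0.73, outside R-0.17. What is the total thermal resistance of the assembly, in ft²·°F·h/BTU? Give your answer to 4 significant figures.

46.96 ft²·°F·h/BTU

0.7666/3.623 = 0.21159
0.8311 × 6.185 = 5.1404
R_total = 0.73 + 0.21159 + 40.71 + 5.1404 + 0.17 = 46.962 ft²·°F·h/BTU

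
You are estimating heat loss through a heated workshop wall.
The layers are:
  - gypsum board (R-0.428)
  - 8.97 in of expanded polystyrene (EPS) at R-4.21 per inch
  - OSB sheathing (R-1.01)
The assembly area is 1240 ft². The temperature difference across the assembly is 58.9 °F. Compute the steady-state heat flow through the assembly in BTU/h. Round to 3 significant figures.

1860 BTU/h

8.97 × 4.21 = 37.76
R_total = 0.428 + 37.76 + 1.01 = 39.2 ft²·°F·h/BTU
Q = A·ΔT/R = 1240 × 58.9 / 39.2 = 1863 BTU/h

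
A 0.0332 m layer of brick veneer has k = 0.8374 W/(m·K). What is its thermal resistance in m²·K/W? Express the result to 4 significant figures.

0.03965 m²·K/W

R = L/k = 0.0332/0.8374 = 0.039647 m²·K/W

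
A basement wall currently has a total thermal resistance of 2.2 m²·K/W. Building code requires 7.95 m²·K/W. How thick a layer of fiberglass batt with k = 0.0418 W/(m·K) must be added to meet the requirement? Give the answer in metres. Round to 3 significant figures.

ΔR = 7.95 − 2.2 = 5.75 m²·K/W
L = ΔR × k = 5.75 × 0.0418 = 0.2403 m

0.240 m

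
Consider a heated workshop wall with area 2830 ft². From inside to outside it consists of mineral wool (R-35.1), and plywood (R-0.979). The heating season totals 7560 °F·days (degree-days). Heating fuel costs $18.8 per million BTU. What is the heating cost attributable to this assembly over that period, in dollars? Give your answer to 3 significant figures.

R_total = 35.1 + 0.979 = 36.08 ft²·°F·h/BTU
E = A × HDD × 24 / R = 2830 × 7560 × 24 / 36.08 = 14230000 BTU
Cost = 14230000/10⁶ × 18.8 = $267.6

268 dollars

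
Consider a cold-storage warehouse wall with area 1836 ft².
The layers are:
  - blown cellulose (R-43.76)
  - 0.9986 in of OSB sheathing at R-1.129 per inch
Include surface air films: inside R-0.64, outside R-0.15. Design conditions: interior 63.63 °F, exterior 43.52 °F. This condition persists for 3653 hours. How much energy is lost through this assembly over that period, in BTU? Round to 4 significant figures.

2953000 BTU

0.9986 × 1.129 = 1.1274
R_total = 0.64 + 43.76 + 1.1274 + 0.15 = 45.677 ft²·°F·h/BTU
Q = 1836 × (63.63 − 43.52) / 45.677 = 808.32 BTU/h
E = 808.32 × 3653 = 2952800 BTU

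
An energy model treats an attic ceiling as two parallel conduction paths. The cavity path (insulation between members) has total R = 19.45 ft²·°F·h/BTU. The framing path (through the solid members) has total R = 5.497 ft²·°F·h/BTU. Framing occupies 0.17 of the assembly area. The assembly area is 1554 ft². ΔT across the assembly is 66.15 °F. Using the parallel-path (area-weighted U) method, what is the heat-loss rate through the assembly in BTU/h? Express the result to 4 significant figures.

U_eff = 0.83/19.45 + 0.17/5.497 = 0.042674 + 0.030926 = 0.073599
R_eff = 1/U_eff = 13.587 ft²·°F·h/BTU
Q = 1554 × 66.15 / 13.587 = 7565.8 BTU/h

7566 BTU/h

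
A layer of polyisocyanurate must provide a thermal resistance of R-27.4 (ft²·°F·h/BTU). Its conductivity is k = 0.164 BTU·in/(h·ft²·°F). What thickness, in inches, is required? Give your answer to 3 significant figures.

4.49 in

L = R × k = 27.4 × 0.164 = 4.494 in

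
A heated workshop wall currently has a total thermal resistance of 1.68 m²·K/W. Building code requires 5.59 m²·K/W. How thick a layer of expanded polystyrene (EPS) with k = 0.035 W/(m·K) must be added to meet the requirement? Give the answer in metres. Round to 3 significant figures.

ΔR = 5.59 − 1.68 = 3.91 m²·K/W
L = ΔR × k = 3.91 × 0.035 = 0.1369 m

0.137 m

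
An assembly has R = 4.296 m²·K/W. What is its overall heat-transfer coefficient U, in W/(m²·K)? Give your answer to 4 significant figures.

U = 1/R = 1/4.296 = 0.23277

0.2328 W/(m²·K)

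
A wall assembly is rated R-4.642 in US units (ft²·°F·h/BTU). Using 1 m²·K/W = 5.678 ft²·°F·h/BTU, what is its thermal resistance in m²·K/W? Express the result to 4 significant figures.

R_SI = 4.642/5.678 = 0.81754

0.8175 m²·K/W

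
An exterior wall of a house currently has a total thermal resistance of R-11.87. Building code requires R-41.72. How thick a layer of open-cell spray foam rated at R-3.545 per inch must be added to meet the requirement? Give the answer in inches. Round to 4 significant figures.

8.420 in

ΔR = 41.72 − 11.87 = 29.85 ft²·°F·h/BTU
L = ΔR / (R/in) = 29.85/3.545 = 8.4203 in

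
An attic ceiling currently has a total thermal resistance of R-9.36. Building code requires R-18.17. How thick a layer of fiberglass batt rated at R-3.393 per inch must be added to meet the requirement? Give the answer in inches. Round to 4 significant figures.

ΔR = 18.17 − 9.36 = 8.81 ft²·°F·h/BTU
L = ΔR / (R/in) = 8.81/3.393 = 2.5965 in

2.597 in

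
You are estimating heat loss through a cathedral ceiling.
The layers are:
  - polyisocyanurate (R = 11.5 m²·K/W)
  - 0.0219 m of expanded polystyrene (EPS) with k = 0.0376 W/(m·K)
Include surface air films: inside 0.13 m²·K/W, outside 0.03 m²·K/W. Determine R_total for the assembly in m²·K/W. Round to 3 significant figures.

0.0219/0.0376 = 0.5824
R_total = 0.13 + 11.5 + 0.5824 + 0.03 = 12.24 m²·K/W

12.2 m²·K/W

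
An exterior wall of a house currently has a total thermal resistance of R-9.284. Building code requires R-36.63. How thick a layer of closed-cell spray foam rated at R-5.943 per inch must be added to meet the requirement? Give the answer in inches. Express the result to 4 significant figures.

ΔR = 36.63 − 9.284 = 27.346 ft²·°F·h/BTU
L = ΔR / (R/in) = 27.346/5.943 = 4.6014 in

4.601 in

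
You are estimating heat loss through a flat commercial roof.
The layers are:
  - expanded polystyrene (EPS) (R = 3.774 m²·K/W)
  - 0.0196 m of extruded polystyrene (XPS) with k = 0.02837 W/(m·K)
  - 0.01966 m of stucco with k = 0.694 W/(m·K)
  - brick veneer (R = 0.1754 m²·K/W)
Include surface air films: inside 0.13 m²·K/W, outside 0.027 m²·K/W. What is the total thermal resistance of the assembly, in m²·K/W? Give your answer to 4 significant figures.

0.0196/0.02837 = 0.69087
0.01966/0.694 = 0.028329
R_total = 0.13 + 3.774 + 0.69087 + 0.028329 + 0.1754 + 0.027 = 4.8256 m²·K/W

4.826 m²·K/W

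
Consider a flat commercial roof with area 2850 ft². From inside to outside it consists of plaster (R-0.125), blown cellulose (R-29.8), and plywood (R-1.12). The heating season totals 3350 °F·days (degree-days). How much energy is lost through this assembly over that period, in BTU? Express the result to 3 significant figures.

R_total = 0.125 + 29.8 + 1.12 = 31.05 ft²·°F·h/BTU
E = A × HDD × 24 / R = 2850 × 3350 × 24 / 31.05 = 7381000 BTU

7380000 BTU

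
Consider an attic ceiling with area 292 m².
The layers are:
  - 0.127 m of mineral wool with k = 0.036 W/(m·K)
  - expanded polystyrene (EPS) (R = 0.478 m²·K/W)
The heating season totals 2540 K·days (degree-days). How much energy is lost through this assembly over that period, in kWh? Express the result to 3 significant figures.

4440 kWh

0.127/0.036 = 3.528
R_total = 3.528 + 0.478 = 4.006 m²·K/W
E = A × HDD × 24 / R / 1000 = 292 × 2540 × 24 / 4.006 / 1000 = 4444 kWh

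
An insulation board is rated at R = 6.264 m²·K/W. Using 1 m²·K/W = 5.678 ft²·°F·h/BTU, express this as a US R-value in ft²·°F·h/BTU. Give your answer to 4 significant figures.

35.57 ft²·°F·h/BTU

R_US = 6.264 × 5.678 = 35.567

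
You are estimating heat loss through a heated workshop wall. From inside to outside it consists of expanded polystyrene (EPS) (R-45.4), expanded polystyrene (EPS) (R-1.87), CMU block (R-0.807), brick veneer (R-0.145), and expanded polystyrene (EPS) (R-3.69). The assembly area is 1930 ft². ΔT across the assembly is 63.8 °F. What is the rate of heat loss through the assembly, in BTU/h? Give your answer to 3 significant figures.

R_total = 45.4 + 1.87 + 0.807 + 0.145 + 3.69 = 51.91 ft²·°F·h/BTU
Q = A·ΔT/R = 1930 × 63.8 / 51.91 = 2372 BTU/h

2370 BTU/h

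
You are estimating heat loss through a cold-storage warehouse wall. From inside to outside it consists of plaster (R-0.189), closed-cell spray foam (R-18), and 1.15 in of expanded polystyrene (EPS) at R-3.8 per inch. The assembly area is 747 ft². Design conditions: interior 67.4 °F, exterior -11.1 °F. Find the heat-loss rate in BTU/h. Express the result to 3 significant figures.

2600 BTU/h

1.15 × 3.8 = 4.37
R_total = 0.189 + 18 + 4.37 = 22.56 ft²·°F·h/BTU
Q = A·ΔT/R = 747 × (67.4 − (-11.1)) / 22.56 = 2599 BTU/h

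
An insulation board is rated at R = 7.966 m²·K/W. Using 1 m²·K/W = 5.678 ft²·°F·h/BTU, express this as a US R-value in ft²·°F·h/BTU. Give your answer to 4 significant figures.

45.23 ft²·°F·h/BTU

R_US = 7.966 × 5.678 = 45.231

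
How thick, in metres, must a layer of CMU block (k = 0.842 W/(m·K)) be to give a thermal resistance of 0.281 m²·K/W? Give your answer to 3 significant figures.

L = R·k = 0.281 × 0.842 = 0.2366 m

0.237 m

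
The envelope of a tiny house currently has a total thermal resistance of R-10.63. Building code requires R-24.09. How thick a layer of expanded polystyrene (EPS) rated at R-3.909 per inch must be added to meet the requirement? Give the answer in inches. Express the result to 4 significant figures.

ΔR = 24.09 − 10.63 = 13.46 ft²·°F·h/BTU
L = ΔR / (R/in) = 13.46/3.909 = 3.4433 in

3.443 in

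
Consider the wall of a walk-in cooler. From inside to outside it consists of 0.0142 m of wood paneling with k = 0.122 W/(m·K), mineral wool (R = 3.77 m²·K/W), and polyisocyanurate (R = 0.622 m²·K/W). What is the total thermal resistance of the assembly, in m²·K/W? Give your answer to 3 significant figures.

4.51 m²·K/W

0.0142/0.122 = 0.1164
R_total = 0.1164 + 3.77 + 0.622 = 4.508 m²·K/W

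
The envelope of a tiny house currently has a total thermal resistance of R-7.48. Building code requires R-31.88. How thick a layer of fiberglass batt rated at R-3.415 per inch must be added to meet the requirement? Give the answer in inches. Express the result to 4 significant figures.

ΔR = 31.88 − 7.48 = 24.4 ft²·°F·h/BTU
L = ΔR / (R/in) = 24.4/3.415 = 7.1449 in

7.145 in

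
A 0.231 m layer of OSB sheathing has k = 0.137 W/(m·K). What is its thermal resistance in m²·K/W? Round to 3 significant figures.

1.69 m²·K/W

R = L/k = 0.231/0.137 = 1.686 m²·K/W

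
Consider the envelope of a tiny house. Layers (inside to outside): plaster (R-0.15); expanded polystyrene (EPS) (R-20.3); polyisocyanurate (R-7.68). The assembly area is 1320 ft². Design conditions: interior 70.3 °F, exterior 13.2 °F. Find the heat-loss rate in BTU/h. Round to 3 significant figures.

R_total = 0.15 + 20.3 + 7.68 = 28.13 ft²·°F·h/BTU
Q = A·ΔT/R = 1320 × (70.3 − 13.2) / 28.13 = 2679 BTU/h

2680 BTU/h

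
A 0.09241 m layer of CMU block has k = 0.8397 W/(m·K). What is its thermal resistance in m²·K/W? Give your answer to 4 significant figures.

R = L/k = 0.09241/0.8397 = 0.11005 m²·K/W

0.1101 m²·K/W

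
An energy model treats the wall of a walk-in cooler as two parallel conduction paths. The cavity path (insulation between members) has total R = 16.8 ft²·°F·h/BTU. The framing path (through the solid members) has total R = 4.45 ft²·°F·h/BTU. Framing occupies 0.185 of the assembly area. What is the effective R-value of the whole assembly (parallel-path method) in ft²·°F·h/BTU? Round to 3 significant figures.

U_eff = 0.815/16.8 + 0.185/4.45 = 0.04851 + 0.04157 = 0.09008
R_eff = 1/U_eff = 11.1 ft²·°F·h/BTU

11.1 ft²·°F·h/BTU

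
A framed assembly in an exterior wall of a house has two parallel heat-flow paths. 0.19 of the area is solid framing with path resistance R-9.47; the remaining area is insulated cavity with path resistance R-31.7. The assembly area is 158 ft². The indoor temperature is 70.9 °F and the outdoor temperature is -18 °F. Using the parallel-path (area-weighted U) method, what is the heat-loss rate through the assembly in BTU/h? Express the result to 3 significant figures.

U_eff = 0.81/31.7 + 0.19/9.47 = 0.02555 + 0.02006 = 0.04562
R_eff = 1/U_eff = 21.92 ft²·°F·h/BTU
Q = 158 × (70.9 − (-18)) / 21.92 = 640.7 BTU/h

641 BTU/h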